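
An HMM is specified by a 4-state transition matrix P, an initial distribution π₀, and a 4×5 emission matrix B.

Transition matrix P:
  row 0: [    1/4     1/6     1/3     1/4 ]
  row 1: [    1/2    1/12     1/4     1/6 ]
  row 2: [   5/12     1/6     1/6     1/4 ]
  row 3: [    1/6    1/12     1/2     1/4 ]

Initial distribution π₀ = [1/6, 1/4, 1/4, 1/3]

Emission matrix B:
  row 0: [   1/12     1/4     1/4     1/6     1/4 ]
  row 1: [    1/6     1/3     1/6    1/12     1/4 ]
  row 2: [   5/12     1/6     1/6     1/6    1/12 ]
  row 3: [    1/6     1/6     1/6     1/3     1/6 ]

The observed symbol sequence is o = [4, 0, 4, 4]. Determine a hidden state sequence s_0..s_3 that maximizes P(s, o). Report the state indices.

t=0: δ = [4.167e-02, 6.250e-02, 2.083e-02, 5.556e-02]  (obs o_0=4)
t=1: δ = [2.604e-03, 1.157e-03, 1.157e-02, 2.315e-03]  ψ = [1, 0, 3, 3]  (obs o_1=0)
t=2: δ = [1.206e-03, 4.823e-04, 1.608e-04, 4.823e-04]  ψ = [2, 2, 2, 2]  (obs o_2=4)
t=3: δ = [7.535e-05, 5.023e-05, 3.349e-05, 5.023e-05]  ψ = [0, 0, 0, 0]  (obs o_3=4)
backtrack: best end state = 0; path = [3, 2, 0, 0]

path = [3, 2, 0, 0]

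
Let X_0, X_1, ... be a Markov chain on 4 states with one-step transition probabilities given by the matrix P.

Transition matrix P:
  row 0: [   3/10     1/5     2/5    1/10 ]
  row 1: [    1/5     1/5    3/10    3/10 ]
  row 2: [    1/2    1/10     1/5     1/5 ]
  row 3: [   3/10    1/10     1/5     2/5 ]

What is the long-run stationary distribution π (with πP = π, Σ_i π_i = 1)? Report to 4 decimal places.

Balance equations π_j = Σ_i π_i·P[i][j]:
  π_0 = 3/10·π_0 + 1/5·π_1 + 1/2·π_2 + 3/10·π_3
  π_1 = 1/5·π_0 + 1/5·π_1 + 1/10·π_2 + 1/10·π_3
  π_2 = 2/5·π_0 + 3/10·π_1 + 1/5·π_2 + 1/5·π_3
  normalize: π_0 + π_1 + π_2 + π_3 = 1
Solving the linear system gives exactly π = [149/436, 65/436, 247/872, 197/872].

π = [0.3417, 0.1491, 0.2833, 0.2259]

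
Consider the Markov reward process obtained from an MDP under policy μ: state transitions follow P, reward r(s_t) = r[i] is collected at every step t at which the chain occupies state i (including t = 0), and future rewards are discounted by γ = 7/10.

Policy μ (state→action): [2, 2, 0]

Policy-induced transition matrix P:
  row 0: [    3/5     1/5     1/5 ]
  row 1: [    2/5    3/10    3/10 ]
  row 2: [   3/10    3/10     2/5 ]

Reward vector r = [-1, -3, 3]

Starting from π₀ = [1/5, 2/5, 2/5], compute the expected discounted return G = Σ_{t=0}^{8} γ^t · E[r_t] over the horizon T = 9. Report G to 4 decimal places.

t=0: π = [0.2000, 0.4000, 0.4000], E[r] = -0.2000, γ^t·E[r] = -0.200000, running G = -0.200000
t=1: π = [0.4000, 0.2800, 0.3200], E[r] = -0.2800, γ^t·E[r] = -0.196000, running G = -0.396000
t=2: π = [0.4480, 0.2600, 0.2920], E[r] = -0.3520, γ^t·E[r] = -0.172480, running G = -0.568480
t=3: π = [0.4604, 0.2552, 0.2844], E[r] = -0.3728, γ^t·E[r] = -0.127870, running G = -0.696350
t=4: π = [0.4636, 0.2540, 0.2824], E[r] = -0.3783, γ^t·E[r] = -0.090835, running G = -0.787185
t=5: π = [0.4645, 0.2536, 0.2819], E[r] = -0.3798, γ^t·E[r] = -0.063828, running G = -0.851013
t=6: π = [0.4647, 0.2536, 0.2817], E[r] = -0.3801, γ^t·E[r] = -0.044724, running G = -0.895737
t=7: π = [0.4648, 0.2535, 0.2817], E[r] = -0.3802, γ^t·E[r] = -0.031315, running G = -0.927052
t=8: π = [0.4648, 0.2535, 0.2817], E[r] = -0.3803, γ^t·E[r] = -0.021922, running G = -0.948973

G = -0.9490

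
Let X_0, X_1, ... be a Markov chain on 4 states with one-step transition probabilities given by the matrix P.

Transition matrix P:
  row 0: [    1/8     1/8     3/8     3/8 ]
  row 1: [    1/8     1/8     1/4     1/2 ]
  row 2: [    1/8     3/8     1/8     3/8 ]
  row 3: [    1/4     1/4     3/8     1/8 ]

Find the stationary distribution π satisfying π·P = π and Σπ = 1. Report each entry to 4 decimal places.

π = [0.1654, 0.2346, 0.2765, 0.3235]

Balance equations π_j = Σ_i π_i·P[i][j]:
  π_0 = 1/8·π_0 + 1/8·π_1 + 1/8·π_2 + 1/4·π_3
  π_1 = 1/8·π_0 + 1/8·π_1 + 3/8·π_2 + 1/4·π_3
  π_2 = 3/8·π_0 + 1/4·π_1 + 1/8·π_2 + 3/8·π_3
  normalize: π_0 + π_1 + π_2 + π_3 = 1
Solving the linear system gives exactly π = [67/405, 19/81, 112/405, 131/405].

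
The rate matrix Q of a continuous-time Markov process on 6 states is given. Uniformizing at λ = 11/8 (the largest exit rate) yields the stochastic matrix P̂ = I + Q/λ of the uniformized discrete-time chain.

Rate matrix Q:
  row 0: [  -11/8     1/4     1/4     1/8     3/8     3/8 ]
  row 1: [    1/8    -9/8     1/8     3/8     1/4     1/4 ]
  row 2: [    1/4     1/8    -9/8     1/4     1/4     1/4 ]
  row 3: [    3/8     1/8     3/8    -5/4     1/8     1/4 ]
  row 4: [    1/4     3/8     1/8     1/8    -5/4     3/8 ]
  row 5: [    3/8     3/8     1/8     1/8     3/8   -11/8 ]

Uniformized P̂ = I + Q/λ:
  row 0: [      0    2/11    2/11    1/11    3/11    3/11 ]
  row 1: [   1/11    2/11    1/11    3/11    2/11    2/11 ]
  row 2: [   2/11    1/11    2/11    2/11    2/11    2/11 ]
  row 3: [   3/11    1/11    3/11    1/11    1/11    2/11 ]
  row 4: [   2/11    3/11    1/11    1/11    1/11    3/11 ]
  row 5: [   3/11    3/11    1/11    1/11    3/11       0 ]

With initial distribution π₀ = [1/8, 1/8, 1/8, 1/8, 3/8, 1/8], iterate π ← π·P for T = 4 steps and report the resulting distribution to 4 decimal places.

π = [0.1640, 0.1893, 0.1441, 0.1384, 0.1841, 0.1802]

t=0: π = [0.1250, 0.1250, 0.1250, 0.1250, 0.3750, 0.1250]
t=1: π = [0.1705, 0.2045, 0.1364, 0.1250, 0.1591, 0.2045]
t=2: π = [0.1622, 0.1911, 0.1415, 0.1405, 0.1901, 0.1746]
t=3: π = [0.1636, 0.1893, 0.1441, 0.1385, 0.1824, 0.1821]
t=4: π = [0.1640, 0.1893, 0.1441, 0.1384, 0.1841, 0.1802]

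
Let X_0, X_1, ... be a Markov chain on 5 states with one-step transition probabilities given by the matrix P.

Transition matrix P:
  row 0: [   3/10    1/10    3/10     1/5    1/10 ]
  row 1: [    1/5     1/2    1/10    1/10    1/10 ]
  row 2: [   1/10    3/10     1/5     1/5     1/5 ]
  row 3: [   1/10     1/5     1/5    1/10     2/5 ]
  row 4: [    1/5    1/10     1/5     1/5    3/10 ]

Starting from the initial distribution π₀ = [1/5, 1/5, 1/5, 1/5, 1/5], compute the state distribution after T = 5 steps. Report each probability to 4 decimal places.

π = [0.1832, 0.2571, 0.1926, 0.1585, 0.2086]

t=0: π = [0.2000, 0.2000, 0.2000, 0.2000, 0.2000]
t=1: π = [0.1800, 0.2400, 0.2000, 0.1600, 0.2200]
t=2: π = [0.1820, 0.2520, 0.1940, 0.1600, 0.2120]
t=3: π = [0.1828, 0.2556, 0.1930, 0.1588, 0.2098]
t=4: π = [0.1831, 0.2567, 0.1927, 0.1586, 0.2089]
t=5: π = [0.1832, 0.2571, 0.1926, 0.1585, 0.2086]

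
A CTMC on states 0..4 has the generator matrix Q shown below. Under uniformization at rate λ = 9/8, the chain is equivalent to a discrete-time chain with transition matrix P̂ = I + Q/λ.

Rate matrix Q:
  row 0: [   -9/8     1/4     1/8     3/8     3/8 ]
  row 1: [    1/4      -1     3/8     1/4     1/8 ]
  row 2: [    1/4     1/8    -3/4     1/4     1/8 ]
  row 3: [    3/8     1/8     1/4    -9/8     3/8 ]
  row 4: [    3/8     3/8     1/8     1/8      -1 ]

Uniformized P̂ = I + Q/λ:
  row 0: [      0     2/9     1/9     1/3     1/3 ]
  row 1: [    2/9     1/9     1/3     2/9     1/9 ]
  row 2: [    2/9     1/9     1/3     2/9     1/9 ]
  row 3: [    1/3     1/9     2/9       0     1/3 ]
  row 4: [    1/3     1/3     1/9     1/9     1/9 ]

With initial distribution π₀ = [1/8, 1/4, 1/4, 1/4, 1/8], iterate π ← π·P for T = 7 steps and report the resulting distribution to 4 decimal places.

t=0: π = [0.1250, 0.2500, 0.2500, 0.2500, 0.1250]
t=1: π = [0.2361, 0.1528, 0.2500, 0.1667, 0.1944]
t=2: π = [0.2099, 0.1806, 0.2191, 0.1898, 0.2006]
t=3: π = [0.2190, 0.1790, 0.2210, 0.1811, 0.1999]
t=4: π = [0.2159, 0.1799, 0.2201, 0.1841, 0.2000]
t=5: π = [0.2169, 0.1795, 0.2205, 0.1831, 0.2000]
t=6: π = [0.2166, 0.1797, 0.2203, 0.1834, 0.2000]
t=7: π = [0.2167, 0.1796, 0.2204, 0.1833, 0.2000]

π = [0.2167, 0.1796, 0.2204, 0.1833, 0.2000]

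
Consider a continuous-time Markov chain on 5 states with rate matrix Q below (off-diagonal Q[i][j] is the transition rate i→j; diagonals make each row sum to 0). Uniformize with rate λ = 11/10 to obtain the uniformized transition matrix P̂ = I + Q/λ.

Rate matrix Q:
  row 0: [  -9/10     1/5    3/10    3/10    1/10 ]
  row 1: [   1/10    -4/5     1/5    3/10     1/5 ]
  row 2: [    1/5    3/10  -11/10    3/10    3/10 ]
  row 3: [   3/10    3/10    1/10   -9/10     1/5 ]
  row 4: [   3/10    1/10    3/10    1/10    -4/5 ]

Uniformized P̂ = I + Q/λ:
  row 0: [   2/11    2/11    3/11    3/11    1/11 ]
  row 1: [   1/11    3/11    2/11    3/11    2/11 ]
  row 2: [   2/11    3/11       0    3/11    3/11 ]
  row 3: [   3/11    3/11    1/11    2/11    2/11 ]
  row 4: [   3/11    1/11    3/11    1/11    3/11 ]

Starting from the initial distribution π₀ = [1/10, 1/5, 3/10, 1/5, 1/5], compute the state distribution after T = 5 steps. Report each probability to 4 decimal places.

π = [0.1996, 0.2188, 0.1676, 0.2172, 0.1968]

t=0: π = [0.1000, 0.2000, 0.3000, 0.2000, 0.2000]
t=1: π = [0.2000, 0.2273, 0.1364, 0.2182, 0.2182]
t=2: π = [0.2008, 0.2149, 0.1752, 0.2132, 0.1959]
t=3: π = [0.1995, 0.2189, 0.1666, 0.2177, 0.1973]
t=4: π = [0.1997, 0.2187, 0.1678, 0.2171, 0.1968]
t=5: π = [0.1996, 0.2188, 0.1676, 0.2172, 0.1968]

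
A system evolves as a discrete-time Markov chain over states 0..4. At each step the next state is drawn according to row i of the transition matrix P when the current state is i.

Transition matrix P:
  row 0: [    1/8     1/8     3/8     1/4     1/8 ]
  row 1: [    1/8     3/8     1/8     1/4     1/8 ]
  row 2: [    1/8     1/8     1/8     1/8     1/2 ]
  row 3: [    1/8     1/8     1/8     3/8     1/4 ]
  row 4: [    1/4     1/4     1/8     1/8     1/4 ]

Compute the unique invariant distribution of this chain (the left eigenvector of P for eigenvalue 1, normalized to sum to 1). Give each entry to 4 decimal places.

π = [0.1557, 0.2076, 0.1639, 0.2272, 0.2456]

Balance equations π_j = Σ_i π_i·P[i][j]:
  π_0 = 1/8·π_0 + 1/8·π_1 + 1/8·π_2 + 1/8·π_3 + 1/4·π_4
  π_1 = 1/8·π_0 + 3/8·π_1 + 1/8·π_2 + 1/8·π_3 + 1/4·π_4
  π_2 = 3/8·π_0 + 1/8·π_1 + 1/8·π_2 + 1/8·π_3 + 1/8·π_4
  π_3 = 1/4·π_0 + 1/4·π_1 + 1/8·π_2 + 3/8·π_3 + 1/8·π_4
  normalize: π_0 + π_1 + π_2 + π_3 + π_4 = 1
Solving the linear system gives exactly π = [123/790, 82/395, 259/1580, 359/1580, 97/395].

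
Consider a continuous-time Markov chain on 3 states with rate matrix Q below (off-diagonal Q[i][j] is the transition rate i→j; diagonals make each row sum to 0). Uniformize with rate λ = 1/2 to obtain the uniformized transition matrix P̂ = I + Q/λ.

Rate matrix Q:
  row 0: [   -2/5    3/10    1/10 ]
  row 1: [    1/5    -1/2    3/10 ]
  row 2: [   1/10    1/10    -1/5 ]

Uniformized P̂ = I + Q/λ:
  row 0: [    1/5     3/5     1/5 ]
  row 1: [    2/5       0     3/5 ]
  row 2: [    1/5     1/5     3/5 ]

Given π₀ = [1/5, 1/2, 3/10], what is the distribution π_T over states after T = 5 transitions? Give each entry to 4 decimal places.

t=0: π = [0.2000, 0.5000, 0.3000]
t=1: π = [0.3000, 0.1800, 0.5200]
t=2: π = [0.2360, 0.2840, 0.4800]
t=3: π = [0.2568, 0.2376, 0.5056]
t=4: π = [0.2475, 0.2552, 0.4973]
t=5: π = [0.2510, 0.2480, 0.5010]

π = [0.2510, 0.2480, 0.5010]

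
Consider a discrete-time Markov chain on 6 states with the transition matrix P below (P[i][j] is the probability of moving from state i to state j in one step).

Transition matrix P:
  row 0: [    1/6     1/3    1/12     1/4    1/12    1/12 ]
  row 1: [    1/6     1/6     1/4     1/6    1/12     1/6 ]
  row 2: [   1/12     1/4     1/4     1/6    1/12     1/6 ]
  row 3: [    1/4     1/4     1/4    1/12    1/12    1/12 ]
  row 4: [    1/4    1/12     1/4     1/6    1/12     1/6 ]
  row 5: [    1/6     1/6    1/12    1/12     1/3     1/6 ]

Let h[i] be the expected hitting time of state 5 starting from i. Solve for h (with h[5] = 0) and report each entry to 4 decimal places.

h = [7.8716, 7.2110, 7.1560, 7.8165, 7.2661, 0.0000]

First-step conditioning: h[5] = 0; for i ≠ 5, h[i] = 1 + Σ_k P[i][k]·h[k].
  h[0] = 1 + 1/6·h[0] + 1/3·h[1] + 1/12·h[2] + 1/4·h[3] + 1/12·h[4]
  h[1] = 1 + 1/6·h[0] + 1/6·h[1] + 1/4·h[2] + 1/6·h[3] + 1/12·h[4]
  h[2] = 1 + 1/12·h[0] + 1/4·h[1] + 1/4·h[2] + 1/6·h[3] + 1/12·h[4]
  h[3] = 1 + 1/4·h[0] + 1/4·h[1] + 1/4·h[2] + 1/12·h[3] + 1/12·h[4]
  h[4] = 1 + 1/4·h[0] + 1/12·h[1] + 1/4·h[2] + 1/6·h[3] + 1/12·h[4]
Solving the 5×5 linear system over states ≠ 5 gives exactly h = [858/109, 786/109, 780/109, 852/109, 792/109, 0] (h[5] = 0 is the target).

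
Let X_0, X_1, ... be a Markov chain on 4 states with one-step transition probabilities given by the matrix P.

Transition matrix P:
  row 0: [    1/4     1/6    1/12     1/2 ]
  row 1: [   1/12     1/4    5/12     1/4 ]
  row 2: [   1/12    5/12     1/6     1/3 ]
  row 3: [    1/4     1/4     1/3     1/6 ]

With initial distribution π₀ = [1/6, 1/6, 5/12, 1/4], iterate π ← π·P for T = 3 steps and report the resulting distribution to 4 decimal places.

t=0: π = [0.1667, 0.1667, 0.4167, 0.2500]
t=1: π = [0.1528, 0.3056, 0.2361, 0.3056]
t=2: π = [0.1597, 0.2766, 0.2813, 0.2824]
t=3: π = [0.1570, 0.2836, 0.2696, 0.2898]

π = [0.1570, 0.2836, 0.2696, 0.2898]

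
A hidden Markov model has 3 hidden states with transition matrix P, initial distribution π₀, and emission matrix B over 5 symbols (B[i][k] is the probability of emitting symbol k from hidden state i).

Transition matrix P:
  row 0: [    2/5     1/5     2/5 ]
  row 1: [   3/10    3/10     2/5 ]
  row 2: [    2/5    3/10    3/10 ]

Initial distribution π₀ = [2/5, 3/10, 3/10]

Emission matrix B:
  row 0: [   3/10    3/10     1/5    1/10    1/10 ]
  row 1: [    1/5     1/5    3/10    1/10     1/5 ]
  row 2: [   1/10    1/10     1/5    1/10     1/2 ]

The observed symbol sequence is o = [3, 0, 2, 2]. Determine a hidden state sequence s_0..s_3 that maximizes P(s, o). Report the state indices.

path = [0, 0, 2, 1]

t=0: δ = [4.000e-02, 3.000e-02, 3.000e-02]  (obs o_0=3)
t=1: δ = [4.800e-03, 1.800e-03, 1.600e-03]  ψ = [0, 1, 0]  (obs o_1=0)
t=2: δ = [3.840e-04, 2.880e-04, 3.840e-04]  ψ = [0, 0, 0]  (obs o_2=2)
t=3: δ = [3.072e-05, 3.456e-05, 3.072e-05]  ψ = [0, 2, 0]  (obs o_3=2)
backtrack: best end state = 1; path = [0, 0, 2, 1]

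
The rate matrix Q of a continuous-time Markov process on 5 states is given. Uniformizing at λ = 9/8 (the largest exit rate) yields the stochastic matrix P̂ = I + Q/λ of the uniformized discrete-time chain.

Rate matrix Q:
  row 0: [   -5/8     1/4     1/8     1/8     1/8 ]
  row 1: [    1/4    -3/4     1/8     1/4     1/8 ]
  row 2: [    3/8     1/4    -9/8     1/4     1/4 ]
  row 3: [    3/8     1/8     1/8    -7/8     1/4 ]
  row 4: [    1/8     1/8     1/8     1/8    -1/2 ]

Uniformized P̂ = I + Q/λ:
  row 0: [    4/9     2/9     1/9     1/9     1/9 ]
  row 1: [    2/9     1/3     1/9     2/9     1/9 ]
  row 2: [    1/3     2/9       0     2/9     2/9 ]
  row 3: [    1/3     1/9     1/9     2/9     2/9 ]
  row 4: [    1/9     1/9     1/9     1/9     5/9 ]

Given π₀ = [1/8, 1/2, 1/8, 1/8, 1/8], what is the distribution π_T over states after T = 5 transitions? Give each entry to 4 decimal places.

t=0: π = [0.1250, 0.5000, 0.1250, 0.1250, 0.1250]
t=1: π = [0.2639, 0.2500, 0.0972, 0.1944, 0.1944]
t=2: π = [0.2917, 0.2068, 0.1003, 0.1713, 0.2299]
t=3: π = [0.2917, 0.2006, 0.1000, 0.1643, 0.2435]
t=4: π = [0.2893, 0.1992, 0.1000, 0.1628, 0.2487]
t=5: π = [0.2881, 0.1986, 0.1000, 0.1624, 0.2508]

π = [0.2881, 0.1986, 0.1000, 0.1624, 0.2508]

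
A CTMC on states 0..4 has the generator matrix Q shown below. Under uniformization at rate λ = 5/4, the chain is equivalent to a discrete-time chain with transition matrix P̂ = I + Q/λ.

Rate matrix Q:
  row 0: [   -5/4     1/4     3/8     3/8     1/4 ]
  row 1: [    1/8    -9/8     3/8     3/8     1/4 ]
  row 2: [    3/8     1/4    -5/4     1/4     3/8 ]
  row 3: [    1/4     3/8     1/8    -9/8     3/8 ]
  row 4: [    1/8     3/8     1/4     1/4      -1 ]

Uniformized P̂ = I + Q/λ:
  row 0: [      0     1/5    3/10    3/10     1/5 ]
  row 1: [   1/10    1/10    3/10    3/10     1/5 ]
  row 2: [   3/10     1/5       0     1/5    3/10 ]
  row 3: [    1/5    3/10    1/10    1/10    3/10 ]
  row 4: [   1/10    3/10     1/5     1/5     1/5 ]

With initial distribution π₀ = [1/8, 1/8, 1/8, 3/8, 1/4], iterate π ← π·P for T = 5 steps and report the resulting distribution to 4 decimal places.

t=0: π = [0.1250, 0.1250, 0.1250, 0.3750, 0.2500]
t=1: π = [0.1500, 0.2500, 0.1625, 0.1875, 0.2500]
t=2: π = [0.1363, 0.2188, 0.1888, 0.2213, 0.2350]
t=3: π = [0.1463, 0.2238, 0.1756, 0.2134, 0.2410]
t=4: π = [0.1418, 0.2231, 0.1805, 0.2157, 0.2389]
t=5: π = [0.1435, 0.2232, 0.1788, 0.2149, 0.2396]

π = [0.1435, 0.2232, 0.1788, 0.2149, 0.2396]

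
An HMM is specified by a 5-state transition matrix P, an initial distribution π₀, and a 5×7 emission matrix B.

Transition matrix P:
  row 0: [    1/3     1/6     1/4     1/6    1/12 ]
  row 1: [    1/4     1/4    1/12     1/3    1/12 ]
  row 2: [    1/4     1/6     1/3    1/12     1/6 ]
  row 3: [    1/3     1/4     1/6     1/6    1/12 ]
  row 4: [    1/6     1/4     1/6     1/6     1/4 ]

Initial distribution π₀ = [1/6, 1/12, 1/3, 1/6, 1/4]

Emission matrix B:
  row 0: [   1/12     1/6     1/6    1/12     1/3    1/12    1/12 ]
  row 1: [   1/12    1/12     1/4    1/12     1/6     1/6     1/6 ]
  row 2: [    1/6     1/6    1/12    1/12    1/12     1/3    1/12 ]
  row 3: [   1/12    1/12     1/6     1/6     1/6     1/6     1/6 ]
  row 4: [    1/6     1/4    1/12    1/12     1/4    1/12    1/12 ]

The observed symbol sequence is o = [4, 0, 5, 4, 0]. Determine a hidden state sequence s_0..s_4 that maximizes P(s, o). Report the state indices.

path = [0, 2, 2, 0, 2]

t=0: δ = [5.556e-02, 1.389e-02, 2.778e-02, 2.778e-02, 6.250e-02]  (obs o_0=4)
t=1: δ = [1.543e-03, 1.302e-03, 2.315e-03, 8.681e-04, 2.604e-03]  ψ = [0, 4, 0, 4, 4]  (obs o_1=0)
t=2: δ = [4.823e-05, 1.085e-04, 2.572e-04, 7.234e-05, 5.425e-05]  ψ = [2, 4, 2, 1, 4]  (obs o_2=5)
t=3: δ = [2.143e-05, 7.144e-06, 7.144e-06, 6.028e-06, 1.072e-05]  ψ = [2, 2, 2, 1, 2]  (obs o_3=4)
t=4: δ = [5.954e-07, 2.977e-07, 8.931e-07, 2.977e-07, 4.465e-07]  ψ = [0, 0, 0, 0, 4]  (obs o_4=0)
backtrack: best end state = 2; path = [0, 2, 2, 0, 2]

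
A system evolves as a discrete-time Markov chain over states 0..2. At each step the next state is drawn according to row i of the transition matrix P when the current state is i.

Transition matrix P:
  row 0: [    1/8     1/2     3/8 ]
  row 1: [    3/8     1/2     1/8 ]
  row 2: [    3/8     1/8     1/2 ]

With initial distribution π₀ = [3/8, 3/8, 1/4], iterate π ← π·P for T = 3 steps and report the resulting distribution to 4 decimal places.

t=0: π = [0.3750, 0.3750, 0.2500]
t=1: π = [0.2813, 0.4063, 0.3125]
t=2: π = [0.3047, 0.3828, 0.3125]
t=3: π = [0.2988, 0.3828, 0.3184]

π = [0.2988, 0.3828, 0.3184]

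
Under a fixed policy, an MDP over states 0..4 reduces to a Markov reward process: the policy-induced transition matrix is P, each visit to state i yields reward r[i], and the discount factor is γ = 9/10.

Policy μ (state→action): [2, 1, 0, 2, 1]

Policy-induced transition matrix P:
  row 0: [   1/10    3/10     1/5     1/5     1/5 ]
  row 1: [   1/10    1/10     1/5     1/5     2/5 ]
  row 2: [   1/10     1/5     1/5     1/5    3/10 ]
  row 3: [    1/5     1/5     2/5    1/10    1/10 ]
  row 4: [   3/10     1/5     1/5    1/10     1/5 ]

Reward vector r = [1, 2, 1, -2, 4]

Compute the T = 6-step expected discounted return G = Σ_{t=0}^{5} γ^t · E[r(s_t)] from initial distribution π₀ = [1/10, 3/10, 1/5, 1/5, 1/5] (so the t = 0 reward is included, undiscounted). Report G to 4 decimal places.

t=0: π = [0.1000, 0.3000, 0.2000, 0.2000, 0.2000], E[r] = 1.3000, γ^t·E[r] = 1.300000, running G = 1.300000
t=1: π = [0.1600, 0.1800, 0.2400, 0.1600, 0.2600], E[r] = 1.4800, γ^t·E[r] = 1.332000, running G = 2.632000
t=2: π = [0.1680, 0.1980, 0.2320, 0.1580, 0.2440], E[r] = 1.4560, γ^t·E[r] = 1.179360, running G = 3.811360
t=3: π = [0.1646, 0.1970, 0.2316, 0.1598, 0.2470], E[r] = 1.4586, γ^t·E[r] = 1.063319, running G = 4.874679
t=4: π = [0.1654, 0.1968, 0.2320, 0.1593, 0.2466], E[r] = 1.4585, γ^t·E[r] = 0.956948, running G = 5.831627
t=5: π = [0.1652, 0.1969, 0.2319, 0.1594, 0.2466], E[r] = 1.4585, γ^t·E[r] = 0.861218, running G = 6.692845

G = 6.6928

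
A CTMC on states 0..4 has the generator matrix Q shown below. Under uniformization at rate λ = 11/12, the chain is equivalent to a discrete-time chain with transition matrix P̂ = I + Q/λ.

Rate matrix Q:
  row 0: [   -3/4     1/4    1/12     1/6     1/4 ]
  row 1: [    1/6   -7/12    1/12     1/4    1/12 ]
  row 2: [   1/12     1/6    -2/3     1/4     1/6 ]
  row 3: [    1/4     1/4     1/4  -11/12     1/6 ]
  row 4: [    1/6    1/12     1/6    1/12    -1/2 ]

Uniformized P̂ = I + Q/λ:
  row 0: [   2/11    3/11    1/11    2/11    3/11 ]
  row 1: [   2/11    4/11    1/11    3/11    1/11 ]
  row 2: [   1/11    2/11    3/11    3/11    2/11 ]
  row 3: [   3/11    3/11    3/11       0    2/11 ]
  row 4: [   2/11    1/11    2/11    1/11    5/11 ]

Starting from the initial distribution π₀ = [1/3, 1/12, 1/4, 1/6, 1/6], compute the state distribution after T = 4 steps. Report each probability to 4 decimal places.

π = [0.1810, 0.2336, 0.1753, 0.1665, 0.2436]

t=0: π = [0.3333, 0.0833, 0.2500, 0.1667, 0.1667]
t=1: π = [0.1742, 0.2273, 0.1818, 0.1667, 0.2500]
t=2: π = [0.1804, 0.2314, 0.1770, 0.1660, 0.2452]
t=3: π = [0.1808, 0.2331, 0.1756, 0.1665, 0.2441]
t=4: π = [0.1810, 0.2336, 0.1753, 0.1665, 0.2436]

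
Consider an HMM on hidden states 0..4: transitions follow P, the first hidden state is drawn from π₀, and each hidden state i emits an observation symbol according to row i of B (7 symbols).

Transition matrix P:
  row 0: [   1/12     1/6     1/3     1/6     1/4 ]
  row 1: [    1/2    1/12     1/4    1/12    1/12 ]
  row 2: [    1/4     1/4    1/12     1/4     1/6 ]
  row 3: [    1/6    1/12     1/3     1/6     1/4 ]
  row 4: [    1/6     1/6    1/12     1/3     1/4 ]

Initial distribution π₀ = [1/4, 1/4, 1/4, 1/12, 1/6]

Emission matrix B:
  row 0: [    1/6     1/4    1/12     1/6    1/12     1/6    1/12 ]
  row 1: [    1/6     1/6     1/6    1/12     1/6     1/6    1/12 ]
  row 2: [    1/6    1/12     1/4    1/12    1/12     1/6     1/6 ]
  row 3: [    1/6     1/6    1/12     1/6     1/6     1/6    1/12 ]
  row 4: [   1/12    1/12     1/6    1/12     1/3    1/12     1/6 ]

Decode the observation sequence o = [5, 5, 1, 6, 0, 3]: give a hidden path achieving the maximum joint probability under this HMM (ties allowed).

path = [2, 1, 0, 2, 1, 0]

t=0: δ = [4.167e-02, 4.167e-02, 4.167e-02, 1.389e-02, 1.389e-02]  (obs o_0=5)
t=1: δ = [3.472e-03, 1.736e-03, 2.315e-03, 1.736e-03, 8.681e-04]  ψ = [1, 2, 0, 2, 0]  (obs o_1=5)
t=2: δ = [2.170e-04, 9.645e-05, 9.645e-05, 9.645e-05, 7.234e-05]  ψ = [1, 0, 0, 0, 0]  (obs o_2=1)
t=3: δ = [4.019e-06, 3.014e-06, 1.206e-05, 3.014e-06, 9.042e-06]  ψ = [1, 0, 0, 0, 0]  (obs o_3=6)
t=4: δ = [5.023e-07, 5.023e-07, 2.233e-07, 5.023e-07, 1.884e-07]  ψ = [2, 2, 0, 2, 4]  (obs o_4=0)
t=5: δ = [4.186e-08, 6.977e-09, 1.395e-08, 1.395e-08, 1.047e-08]  ψ = [1, 0, 0, 0, 0]  (obs o_5=3)
backtrack: best end state = 0; path = [2, 1, 0, 2, 1, 0]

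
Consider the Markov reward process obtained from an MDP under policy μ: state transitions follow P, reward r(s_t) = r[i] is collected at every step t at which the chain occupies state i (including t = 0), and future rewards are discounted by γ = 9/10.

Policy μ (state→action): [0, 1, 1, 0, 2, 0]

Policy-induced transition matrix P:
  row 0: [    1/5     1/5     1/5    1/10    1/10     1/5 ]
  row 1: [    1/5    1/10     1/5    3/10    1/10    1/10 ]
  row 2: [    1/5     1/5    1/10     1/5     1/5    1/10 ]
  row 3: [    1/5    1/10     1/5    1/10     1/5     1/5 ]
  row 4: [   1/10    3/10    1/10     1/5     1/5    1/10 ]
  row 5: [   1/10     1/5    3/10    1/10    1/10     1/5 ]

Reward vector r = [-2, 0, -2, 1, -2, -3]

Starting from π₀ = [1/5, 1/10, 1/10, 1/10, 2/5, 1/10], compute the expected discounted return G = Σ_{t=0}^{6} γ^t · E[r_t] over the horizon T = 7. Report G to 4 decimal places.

t=0: π = [0.2000, 0.1000, 0.1000, 0.1000, 0.4000, 0.1000], E[r] = -1.6000, γ^t·E[r] = -1.600000, running G = -1.600000
t=1: π = [0.1500, 0.2200, 0.1600, 0.1700, 0.1600, 0.1400], E[r] = -1.1900, γ^t·E[r] = -1.071000, running G = -2.671000
t=2: π = [0.1700, 0.1770, 0.1820, 0.1760, 0.1490, 0.1460], E[r] = -1.2640, γ^t·E[r] = -1.023840, running G = -3.694840
t=3: π = [0.1705, 0.1796, 0.1815, 0.1685, 0.1507, 0.1492], E[r] = -1.2845, γ^t·E[r] = -0.936401, running G = -4.631241
t=4: π = [0.1700, 0.1803, 0.1817, 0.1691, 0.1501, 0.1488], E[r] = -1.2809, γ^t·E[r] = -0.840385, running G = -5.471626
t=5: π = [0.1701, 0.1801, 0.1817, 0.1692, 0.1501, 0.1488], E[r] = -1.2810, γ^t·E[r] = -0.756404, running G = -6.228029
t=6: π = [0.1701, 0.1801, 0.1817, 0.1692, 0.1501, 0.1488], E[r] = -1.2811, γ^t·E[r] = -0.680816, running G = -6.908846

G = -6.9088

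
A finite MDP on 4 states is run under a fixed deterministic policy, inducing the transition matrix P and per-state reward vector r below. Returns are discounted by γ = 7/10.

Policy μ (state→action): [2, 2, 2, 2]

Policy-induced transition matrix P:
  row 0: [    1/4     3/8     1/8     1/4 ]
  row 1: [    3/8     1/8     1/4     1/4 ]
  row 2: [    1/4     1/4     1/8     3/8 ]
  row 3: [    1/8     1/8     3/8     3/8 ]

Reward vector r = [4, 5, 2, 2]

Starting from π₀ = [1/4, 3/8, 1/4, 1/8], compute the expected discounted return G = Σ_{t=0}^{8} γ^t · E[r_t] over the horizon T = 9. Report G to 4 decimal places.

t=0: π = [0.2500, 0.3750, 0.2500, 0.1250], E[r] = 3.6250, γ^t·E[r] = 3.625000, running G = 3.625000
t=1: π = [0.2813, 0.2188, 0.2031, 0.2969], E[r] = 3.2188, γ^t·E[r] = 2.253125, running G = 5.878125
t=2: π = [0.2402, 0.2207, 0.2266, 0.3125], E[r] = 3.1426, γ^t·E[r] = 1.539863, running G = 7.417988
t=3: π = [0.2385, 0.2134, 0.2307, 0.3174], E[r] = 3.1172, γ^t·E[r] = 1.069195, running G = 8.487184
t=4: π = [0.2370, 0.2135, 0.2310, 0.3185], E[r] = 3.1144, γ^t·E[r] = 0.747770, running G = 9.234954
t=5: π = [0.2369, 0.2131, 0.2313, 0.3187], E[r] = 3.1131, γ^t·E[r] = 0.523222, running G = 9.758176
t=6: π = [0.2368, 0.2131, 0.2313, 0.3188], E[r] = 3.1130, γ^t·E[r] = 0.366242, running G = 10.124418
t=7: π = [0.2368, 0.2131, 0.2313, 0.3188], E[r] = 3.1129, γ^t·E[r] = 0.256364, running G = 10.380782
t=8: π = [0.2368, 0.2131, 0.2313, 0.3188], E[r] = 3.1129, γ^t·E[r] = 0.179455, running G = 10.560236

G = 10.5602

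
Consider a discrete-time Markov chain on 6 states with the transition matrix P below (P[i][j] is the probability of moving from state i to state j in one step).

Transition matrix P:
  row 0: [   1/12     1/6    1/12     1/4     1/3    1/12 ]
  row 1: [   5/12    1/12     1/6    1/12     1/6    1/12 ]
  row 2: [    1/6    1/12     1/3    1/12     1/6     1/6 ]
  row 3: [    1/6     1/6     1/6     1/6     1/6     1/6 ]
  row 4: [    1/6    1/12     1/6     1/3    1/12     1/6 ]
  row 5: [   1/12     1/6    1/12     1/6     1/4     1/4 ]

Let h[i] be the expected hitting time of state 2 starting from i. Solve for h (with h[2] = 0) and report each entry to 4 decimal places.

h = [7.6793, 7.2446, 0.0000, 7.1748, 7.1695, 7.7807]

First-step conditioning: h[2] = 0; for i ≠ 2, h[i] = 1 + Σ_k P[i][k]·h[k].
  h[0] = 1 + 1/12·h[0] + 1/6·h[1] + 1/4·h[3] + 1/3·h[4] + 1/12·h[5]
  h[1] = 1 + 5/12·h[0] + 1/12·h[1] + 1/12·h[3] + 1/6·h[4] + 1/12·h[5]
  h[3] = 1 + 1/6·h[0] + 1/6·h[1] + 1/6·h[3] + 1/6·h[4] + 1/6·h[5]
  h[4] = 1 + 1/6·h[0] + 1/12·h[1] + 1/3·h[3] + 1/12·h[4] + 1/6·h[5]
  h[5] = 1 + 1/12·h[0] + 1/6·h[1] + 1/6·h[3] + 1/4·h[4] + 1/4·h[5]
Solving the 5×5 linear system over states ≠ 2 gives exactly h = [25741/3352, 6071/838, 0, 12025/1676, 3004/419, 26081/3352] (h[2] = 0 is the target).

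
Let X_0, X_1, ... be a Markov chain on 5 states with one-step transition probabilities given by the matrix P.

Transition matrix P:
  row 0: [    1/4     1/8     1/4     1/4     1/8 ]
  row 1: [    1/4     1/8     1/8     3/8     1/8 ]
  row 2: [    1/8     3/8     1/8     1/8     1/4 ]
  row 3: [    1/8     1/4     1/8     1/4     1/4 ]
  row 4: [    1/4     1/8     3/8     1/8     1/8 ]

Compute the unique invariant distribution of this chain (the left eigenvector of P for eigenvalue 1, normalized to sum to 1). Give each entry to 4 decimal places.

π = [0.1971, 0.2021, 0.1941, 0.2288, 0.1779]

Balance equations π_j = Σ_i π_i·P[i][j]:
  π_0 = 1/4·π_0 + 1/4·π_1 + 1/8·π_2 + 1/8·π_3 + 1/4·π_4
  π_1 = 1/8·π_0 + 1/8·π_1 + 3/8·π_2 + 1/4·π_3 + 1/8·π_4
  π_2 = 1/4·π_0 + 1/8·π_1 + 1/8·π_2 + 1/8·π_3 + 3/8·π_4
  π_3 = 1/4·π_0 + 3/8·π_1 + 1/8·π_2 + 1/4·π_3 + 1/8·π_4
  normalize: π_0 + π_1 + π_2 + π_3 + π_4 = 1
Solving the linear system gives exactly π = [455/2308, 933/4616, 112/577, 132/577, 821/4616].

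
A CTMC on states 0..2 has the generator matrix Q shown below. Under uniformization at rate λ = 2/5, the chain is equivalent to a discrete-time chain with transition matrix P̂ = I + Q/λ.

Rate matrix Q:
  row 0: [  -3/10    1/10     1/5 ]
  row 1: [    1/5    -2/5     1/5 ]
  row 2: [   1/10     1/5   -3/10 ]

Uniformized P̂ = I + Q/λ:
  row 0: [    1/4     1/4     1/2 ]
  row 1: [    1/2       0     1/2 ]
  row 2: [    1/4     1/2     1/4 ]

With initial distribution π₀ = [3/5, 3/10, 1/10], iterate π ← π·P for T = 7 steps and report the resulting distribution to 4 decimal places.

t=0: π = [0.6000, 0.3000, 0.1000]
t=1: π = [0.3250, 0.2000, 0.4750]
t=2: π = [0.3000, 0.3188, 0.3813]
t=3: π = [0.3297, 0.2656, 0.4047]
t=4: π = [0.3164, 0.2848, 0.3988]
t=5: π = [0.3212, 0.2785, 0.4003]
t=6: π = [0.3196, 0.2804, 0.3999]
t=7: π = [0.3201, 0.2799, 0.4000]

π = [0.3201, 0.2799, 0.4000]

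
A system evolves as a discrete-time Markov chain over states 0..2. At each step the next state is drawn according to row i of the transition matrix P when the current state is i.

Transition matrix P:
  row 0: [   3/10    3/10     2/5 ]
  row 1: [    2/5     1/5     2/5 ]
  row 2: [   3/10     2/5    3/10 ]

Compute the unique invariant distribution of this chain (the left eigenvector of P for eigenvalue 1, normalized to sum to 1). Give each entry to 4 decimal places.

π = [0.3306, 0.3058, 0.3636]

Balance equations π_j = Σ_i π_i·P[i][j]:
  π_0 = 3/10·π_0 + 2/5·π_1 + 3/10·π_2
  π_1 = 3/10·π_0 + 1/5·π_1 + 2/5·π_2
  normalize: π_0 + π_1 + π_2 = 1
Solving the linear system gives exactly π = [40/121, 37/121, 4/11].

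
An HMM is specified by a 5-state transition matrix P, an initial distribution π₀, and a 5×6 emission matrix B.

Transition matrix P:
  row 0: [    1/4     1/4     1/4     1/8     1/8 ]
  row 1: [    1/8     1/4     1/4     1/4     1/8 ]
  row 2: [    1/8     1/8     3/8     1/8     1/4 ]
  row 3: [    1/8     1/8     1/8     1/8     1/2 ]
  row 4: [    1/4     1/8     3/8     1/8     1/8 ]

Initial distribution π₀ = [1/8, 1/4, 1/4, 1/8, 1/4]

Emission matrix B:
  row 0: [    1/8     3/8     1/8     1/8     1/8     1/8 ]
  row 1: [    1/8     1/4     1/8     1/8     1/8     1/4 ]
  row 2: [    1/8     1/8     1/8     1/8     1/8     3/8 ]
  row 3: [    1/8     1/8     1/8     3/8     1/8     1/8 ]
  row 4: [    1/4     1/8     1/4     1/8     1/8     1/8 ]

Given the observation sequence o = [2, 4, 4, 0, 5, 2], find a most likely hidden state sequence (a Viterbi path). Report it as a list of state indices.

t=0: δ = [1.562e-02, 3.125e-02, 3.125e-02, 1.562e-02, 6.250e-02]  (obs o_0=2)
t=1: δ = [1.953e-03, 9.766e-04, 2.930e-03, 9.766e-04, 9.766e-04]  ψ = [4, 1, 4, 1, 2]  (obs o_1=4)
t=2: δ = [6.104e-05, 6.104e-05, 1.373e-04, 4.578e-05, 9.155e-05]  ψ = [0, 0, 2, 2, 2]  (obs o_2=4)
t=3: δ = [2.861e-06, 2.146e-06, 6.437e-06, 2.146e-06, 8.583e-06]  ψ = [4, 2, 2, 2, 2]  (obs o_3=0)
t=4: δ = [2.682e-07, 2.682e-07, 1.207e-06, 1.341e-07, 2.012e-07]  ψ = [4, 4, 4, 4, 2]  (obs o_4=5)
t=5: δ = [1.886e-08, 1.886e-08, 5.658e-08, 1.886e-08, 7.544e-08]  ψ = [2, 2, 2, 2, 2]  (obs o_5=2)
backtrack: best end state = 4; path = [4, 2, 2, 4, 2, 4]

path = [4, 2, 2, 4, 2, 4]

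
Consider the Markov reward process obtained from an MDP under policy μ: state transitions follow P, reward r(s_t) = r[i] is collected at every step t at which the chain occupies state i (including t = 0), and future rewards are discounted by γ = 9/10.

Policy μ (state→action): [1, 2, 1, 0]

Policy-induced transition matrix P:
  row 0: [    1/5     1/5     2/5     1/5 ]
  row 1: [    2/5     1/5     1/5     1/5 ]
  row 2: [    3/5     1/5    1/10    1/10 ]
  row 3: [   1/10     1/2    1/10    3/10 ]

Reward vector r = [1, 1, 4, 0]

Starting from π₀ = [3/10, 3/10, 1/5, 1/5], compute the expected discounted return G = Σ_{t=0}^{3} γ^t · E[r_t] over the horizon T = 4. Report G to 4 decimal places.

G = 4.9735

t=0: π = [0.3000, 0.3000, 0.2000, 0.2000], E[r] = 1.4000, γ^t·E[r] = 1.400000, running G = 1.400000
t=1: π = [0.3200, 0.2600, 0.2200, 0.2000], E[r] = 1.4600, γ^t·E[r] = 1.314000, running G = 2.714000
t=2: π = [0.3200, 0.2600, 0.2220, 0.1980], E[r] = 1.4680, γ^t·E[r] = 1.189080, running G = 3.903080
t=3: π = [0.3210, 0.2594, 0.2220, 0.1976], E[r] = 1.4684, γ^t·E[r] = 1.070464, running G = 4.973544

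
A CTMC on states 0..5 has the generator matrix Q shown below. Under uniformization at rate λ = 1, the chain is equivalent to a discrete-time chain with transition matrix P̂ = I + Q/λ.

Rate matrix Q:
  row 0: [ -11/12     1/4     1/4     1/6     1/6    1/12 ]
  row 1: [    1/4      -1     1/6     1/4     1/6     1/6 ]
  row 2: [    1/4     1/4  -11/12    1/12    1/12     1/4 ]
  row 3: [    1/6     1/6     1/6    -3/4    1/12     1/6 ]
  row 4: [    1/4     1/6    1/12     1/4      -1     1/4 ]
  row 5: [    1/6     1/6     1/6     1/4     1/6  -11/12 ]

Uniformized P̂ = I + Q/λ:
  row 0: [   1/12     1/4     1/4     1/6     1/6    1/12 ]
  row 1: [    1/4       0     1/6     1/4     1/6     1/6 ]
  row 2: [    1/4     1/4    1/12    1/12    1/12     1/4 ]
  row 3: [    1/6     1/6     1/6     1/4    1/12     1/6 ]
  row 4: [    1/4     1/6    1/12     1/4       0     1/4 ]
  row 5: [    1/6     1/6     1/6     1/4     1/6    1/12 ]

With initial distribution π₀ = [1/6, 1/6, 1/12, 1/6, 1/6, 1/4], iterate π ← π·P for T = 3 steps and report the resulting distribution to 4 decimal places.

π = [0.1880, 0.1674, 0.1594, 0.2079, 0.1169, 0.1604]

t=0: π = [0.1667, 0.1667, 0.0833, 0.1667, 0.1667, 0.2500]
t=1: π = [0.1875, 0.1597, 0.1597, 0.2222, 0.1181, 0.1528]
t=2: π = [0.1875, 0.1690, 0.1591, 0.2078, 0.1152, 0.1615]
t=3: π = [0.1880, 0.1674, 0.1594, 0.2079, 0.1169, 0.1604]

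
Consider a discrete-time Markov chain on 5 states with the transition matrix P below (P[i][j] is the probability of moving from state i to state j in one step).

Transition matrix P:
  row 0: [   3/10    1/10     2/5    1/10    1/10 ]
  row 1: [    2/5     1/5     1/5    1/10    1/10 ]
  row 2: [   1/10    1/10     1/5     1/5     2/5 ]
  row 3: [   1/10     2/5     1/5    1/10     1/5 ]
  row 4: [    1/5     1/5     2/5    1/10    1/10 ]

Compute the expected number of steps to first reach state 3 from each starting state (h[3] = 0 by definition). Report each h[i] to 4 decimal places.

h = [7.6264, 7.7669, 6.9944, 0.0000, 7.6404]

First-step conditioning: h[3] = 0; for i ≠ 3, h[i] = 1 + Σ_k P[i][k]·h[k].
  h[0] = 1 + 3/10·h[0] + 1/10·h[1] + 2/5·h[2] + 1/10·h[4]
  h[1] = 1 + 2/5·h[0] + 1/5·h[1] + 1/5·h[2] + 1/10·h[4]
  h[2] = 1 + 1/10·h[0] + 1/10·h[1] + 1/5·h[2] + 2/5·h[4]
  h[4] = 1 + 1/5·h[0] + 1/5·h[1] + 2/5·h[2] + 1/10·h[4]
Solving the 4×4 linear system over states ≠ 3 gives exactly h = [2715/356, 2765/356, 1245/178, 0, 680/89] (h[3] = 0 is the target).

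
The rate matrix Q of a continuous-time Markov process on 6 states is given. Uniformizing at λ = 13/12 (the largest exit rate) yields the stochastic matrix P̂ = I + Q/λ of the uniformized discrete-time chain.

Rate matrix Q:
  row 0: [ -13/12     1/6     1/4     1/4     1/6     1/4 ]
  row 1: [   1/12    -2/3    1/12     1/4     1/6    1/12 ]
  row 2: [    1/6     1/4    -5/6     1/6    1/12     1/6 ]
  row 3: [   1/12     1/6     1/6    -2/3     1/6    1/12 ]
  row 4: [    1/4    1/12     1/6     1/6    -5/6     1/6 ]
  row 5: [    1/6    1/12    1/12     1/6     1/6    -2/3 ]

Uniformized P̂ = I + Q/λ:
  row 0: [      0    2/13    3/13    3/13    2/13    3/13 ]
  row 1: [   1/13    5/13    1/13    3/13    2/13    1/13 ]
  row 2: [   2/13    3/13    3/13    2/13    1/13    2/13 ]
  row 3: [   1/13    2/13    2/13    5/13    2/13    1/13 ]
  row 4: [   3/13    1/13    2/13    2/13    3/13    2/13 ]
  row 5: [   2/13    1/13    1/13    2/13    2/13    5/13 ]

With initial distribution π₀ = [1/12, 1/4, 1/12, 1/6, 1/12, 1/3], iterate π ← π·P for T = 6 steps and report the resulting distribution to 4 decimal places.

t=0: π = [0.0833, 0.2500, 0.0833, 0.1667, 0.0833, 0.3333]
t=1: π = [0.1154, 0.1859, 0.1218, 0.2179, 0.1538, 0.2051]
t=2: π = [0.1169, 0.1785, 0.1420, 0.2273, 0.1563, 0.1790]
t=3: π = [0.1167, 0.1802, 0.1463, 0.2290, 0.1549, 0.1729]
t=4: π = [0.1163, 0.1815, 0.1469, 0.2295, 0.1545, 0.1713]
t=5: π = [0.1162, 0.1820, 0.1470, 0.2297, 0.1544, 0.1707]
t=6: π = [0.1162, 0.1821, 0.1470, 0.2298, 0.1544, 0.1705]

π = [0.1162, 0.1821, 0.1470, 0.2298, 0.1544, 0.1705]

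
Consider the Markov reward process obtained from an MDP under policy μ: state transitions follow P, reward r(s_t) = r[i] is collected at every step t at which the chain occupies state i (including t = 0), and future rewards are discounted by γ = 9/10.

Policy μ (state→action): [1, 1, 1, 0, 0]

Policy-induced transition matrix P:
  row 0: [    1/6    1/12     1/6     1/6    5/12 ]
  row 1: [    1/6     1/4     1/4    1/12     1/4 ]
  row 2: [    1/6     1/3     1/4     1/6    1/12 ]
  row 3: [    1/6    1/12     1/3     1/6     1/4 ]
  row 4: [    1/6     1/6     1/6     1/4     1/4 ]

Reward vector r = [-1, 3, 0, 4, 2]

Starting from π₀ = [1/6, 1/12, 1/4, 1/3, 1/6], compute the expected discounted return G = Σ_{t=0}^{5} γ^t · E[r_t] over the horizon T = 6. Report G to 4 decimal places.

G = 7.5029

t=0: π = [0.1667, 0.0833, 0.2500, 0.3333, 0.1667], E[r] = 1.7500, γ^t·E[r] = 1.750000, running G = 1.750000
t=1: π = [0.1667, 0.1736, 0.2500, 0.1736, 0.2361], E[r] = 1.5208, γ^t·E[r] = 1.368750, running G = 3.118750
t=2: π = [0.1667, 0.1944, 0.2309, 0.1719, 0.2361], E[r] = 1.5764, γ^t·E[r] = 1.276875, running G = 4.395625
t=3: π = [0.1667, 0.1931, 0.2308, 0.1701, 0.2393], E[r] = 1.5719, γ^t·E[r] = 1.145918, running G = 5.541543
t=4: π = [0.1667, 0.1932, 0.2303, 0.1705, 0.2393], E[r] = 1.5735, γ^t·E[r] = 1.032362, running G = 6.573905
t=5: π = [0.1667, 0.1931, 0.2304, 0.1705, 0.2394], E[r] = 1.5733, γ^t·E[r] = 0.929035, running G = 7.502940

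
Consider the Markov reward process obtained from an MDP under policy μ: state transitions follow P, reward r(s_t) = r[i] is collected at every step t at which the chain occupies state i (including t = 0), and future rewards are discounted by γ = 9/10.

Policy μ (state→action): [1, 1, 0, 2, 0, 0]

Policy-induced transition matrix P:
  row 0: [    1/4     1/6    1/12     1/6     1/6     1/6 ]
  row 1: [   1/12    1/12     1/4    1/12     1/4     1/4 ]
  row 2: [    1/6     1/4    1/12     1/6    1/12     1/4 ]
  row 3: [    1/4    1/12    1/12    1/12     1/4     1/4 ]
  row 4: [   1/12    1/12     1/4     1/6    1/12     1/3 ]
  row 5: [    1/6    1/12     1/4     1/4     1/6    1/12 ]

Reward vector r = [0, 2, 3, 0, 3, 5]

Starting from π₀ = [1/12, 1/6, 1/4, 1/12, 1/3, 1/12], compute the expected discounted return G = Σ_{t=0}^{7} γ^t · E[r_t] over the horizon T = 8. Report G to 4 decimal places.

t=0: π = [0.0833, 0.1667, 0.2500, 0.0833, 0.3333, 0.0833], E[r] = 2.5000, γ^t·E[r] = 2.500000, running G = 2.500000
t=1: π = [0.1389, 0.1319, 0.1806, 0.1528, 0.1389, 0.2569], E[r] = 2.5069, γ^t·E[r] = 2.256250, running G = 4.756250
t=2: π = [0.1684, 0.1250, 0.1713, 0.1644, 0.1638, 0.2072], E[r] = 2.2911, γ^t·E[r] = 1.855781, running G = 6.612031
t=3: π = [0.1703, 0.1259, 0.1660, 0.1598, 0.1629, 0.2151], E[r] = 2.3138, γ^t·E[r] = 1.686762, running G = 8.298793
t=4: π = [0.1701, 0.1252, 0.1673, 0.1608, 0.1631, 0.2135], E[r] = 2.3092, γ^t·E[r] = 1.515056, running G = 9.813849
t=5: π = [0.1702, 0.1254, 0.1670, 0.1606, 0.1630, 0.2138], E[r] = 2.3097, γ^t·E[r] = 1.363860, running G = 11.177709
t=6: π = [0.1702, 0.1253, 0.1670, 0.1607, 0.1630, 0.2138], E[r] = 2.3096, γ^t·E[r] = 1.227415, running G = 12.405124
t=7: π = [0.1702, 0.1254, 0.1670, 0.1606, 0.1630, 0.2138], E[r] = 2.3096, γ^t·E[r] = 1.104687, running G = 13.509811

G = 13.5098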